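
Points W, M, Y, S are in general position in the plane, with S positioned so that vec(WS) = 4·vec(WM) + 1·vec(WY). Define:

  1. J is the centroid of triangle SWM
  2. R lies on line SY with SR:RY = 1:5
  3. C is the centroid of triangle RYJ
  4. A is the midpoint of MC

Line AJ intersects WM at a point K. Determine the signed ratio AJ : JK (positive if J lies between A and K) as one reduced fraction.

Assign W = (0, 0), M = (1, 0), Y = (0, 1), S = (4, 1) — the answer is frame-independent, so this choice is without loss of generality.
1. J is the centroid of triangle SWM ⇒ J = (5/3, 1/3)
2. R lies on line SY with SR:RY = 1:5 ⇒ R = (10/3, 1)
3. C is the centroid of triangle RYJ ⇒ C = (5/3, 7/9)
4. A is the midpoint of MC ⇒ A = (4/3, 7/18)
line AJ meets WM at K = (11/3, 0)
J = A + t·(K−A) with t = 1/7, so AJ:JK = 1/7:6/7

AJ:JK = 1/6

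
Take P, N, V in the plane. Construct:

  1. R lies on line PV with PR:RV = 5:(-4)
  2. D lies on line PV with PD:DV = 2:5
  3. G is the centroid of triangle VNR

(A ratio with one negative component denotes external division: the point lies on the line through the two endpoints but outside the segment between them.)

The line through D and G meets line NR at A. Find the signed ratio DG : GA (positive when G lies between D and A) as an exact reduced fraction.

Set P = (0, 0), N = (1, 0), V = (0, 1); any affine frame gives the same invariant.
1. R lies on line PV with PR:RV = 5:(-4) ⇒ R = (0, 5)
2. D lies on line PV with PD:DV = 2:5 ⇒ D = (0, 2/7)
3. G is the centroid of triangle VNR ⇒ G = (1/3, 2)
line DG meets NR at A = (33/71, 190/71)
G = D + t·(A−D) with t = 71/99, so DG:GA = 71/99:28/99

DG:GA = 71/28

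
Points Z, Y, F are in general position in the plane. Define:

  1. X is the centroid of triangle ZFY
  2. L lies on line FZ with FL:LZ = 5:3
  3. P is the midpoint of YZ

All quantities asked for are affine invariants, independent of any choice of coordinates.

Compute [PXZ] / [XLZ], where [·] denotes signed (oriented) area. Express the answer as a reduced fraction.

[PXZ]:[XLZ] = 4/3

Choose coordinates Z = (0, 0), Y = (1, 0), F = (0, 1).
1. X is the centroid of triangle ZFY ⇒ X = (1/3, 1/3)
2. L lies on line FZ with FL:LZ = 5:3 ⇒ L = (0, 3/8)
3. P is the midpoint of YZ ⇒ P = (1/2, 0)
2·[PXZ] = 1/6, 2·[XLZ] = 1/8
[PXZ]:[XLZ] = 1/6:1/8 = 4/3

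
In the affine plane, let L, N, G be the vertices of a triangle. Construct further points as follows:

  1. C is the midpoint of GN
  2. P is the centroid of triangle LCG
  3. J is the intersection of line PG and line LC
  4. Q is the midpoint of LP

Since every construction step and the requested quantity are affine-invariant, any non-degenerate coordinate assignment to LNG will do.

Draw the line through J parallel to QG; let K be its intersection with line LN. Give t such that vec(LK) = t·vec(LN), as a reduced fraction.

t = 5/18

Assign L = (0, 0), N = (1, 0), G = (0, 1) — the answer is frame-independent, so this choice is without loss of generality.
1. C is the midpoint of GN ⇒ C = (1/2, 1/2)
2. P is the centroid of triangle LCG ⇒ P = (1/6, 1/2)
3. J is the intersection of line PG and line LC ⇒ J = (1/4, 1/4)
4. Q is the midpoint of LP ⇒ Q = (1/12, 1/4)
through J parallel to QG: direction (-1/12, 3/4); meets LN at K = (5/18, 0)
K = L + t·(N−L) with t = 5/18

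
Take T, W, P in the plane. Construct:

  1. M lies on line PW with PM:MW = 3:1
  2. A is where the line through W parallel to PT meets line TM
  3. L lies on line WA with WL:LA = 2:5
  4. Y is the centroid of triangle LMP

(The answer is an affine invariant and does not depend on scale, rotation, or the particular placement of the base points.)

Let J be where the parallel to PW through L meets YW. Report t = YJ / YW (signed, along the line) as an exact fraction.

Assign T = (0, 0), W = (1, 0), P = (0, 1) — the answer is frame-independent, so this choice is without loss of generality.
1. M lies on line PW with PM:MW = 3:1 ⇒ M = (3/4, 1/4)
2. A is where the line through W parallel to PT meets line TM ⇒ A = (1, 1/3)
3. L lies on line WA with WL:LA = 2:5 ⇒ L = (1, 2/21)
4. Y is the centroid of triangle LMP ⇒ Y = (7/12, 113/252)
through L parallel to PW: direction (1, -1); meets YW at J = (-1/4, 113/84)
J = Y + t·(W−Y) with t = -2

t = -2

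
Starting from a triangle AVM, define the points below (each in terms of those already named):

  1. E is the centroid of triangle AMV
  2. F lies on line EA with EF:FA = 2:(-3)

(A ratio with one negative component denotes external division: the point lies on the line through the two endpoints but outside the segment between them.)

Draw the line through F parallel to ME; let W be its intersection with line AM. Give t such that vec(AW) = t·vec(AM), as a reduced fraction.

t = 3

Choose coordinates A = (0, 0), V = (1, 0), M = (0, 1).
1. E is the centroid of triangle AMV ⇒ E = (1/3, 1/3)
2. F lies on line EA with EF:FA = 2:(-3) ⇒ F = (1, 1)
through F parallel to ME: direction (1/3, -2/3); meets AM at W = (0, 3)
W = A + t·(M−A) with t = 3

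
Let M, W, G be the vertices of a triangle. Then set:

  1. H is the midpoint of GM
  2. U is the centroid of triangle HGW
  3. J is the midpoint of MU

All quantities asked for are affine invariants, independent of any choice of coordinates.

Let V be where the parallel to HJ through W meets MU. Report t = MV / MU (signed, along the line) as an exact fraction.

Work in coordinates with M = (0, 0), W = (1, 0), G = (0, 1).
1. H is the midpoint of GM ⇒ H = (0, 1/2)
2. U is the centroid of triangle HGW ⇒ U = (1/3, 1/2)
3. J is the midpoint of MU ⇒ J = (1/6, 1/4)
through W parallel to HJ: direction (1/6, -1/4); meets MU at V = (1/2, 3/4)
V = M + t·(U−M) with t = 3/2

t = 3/2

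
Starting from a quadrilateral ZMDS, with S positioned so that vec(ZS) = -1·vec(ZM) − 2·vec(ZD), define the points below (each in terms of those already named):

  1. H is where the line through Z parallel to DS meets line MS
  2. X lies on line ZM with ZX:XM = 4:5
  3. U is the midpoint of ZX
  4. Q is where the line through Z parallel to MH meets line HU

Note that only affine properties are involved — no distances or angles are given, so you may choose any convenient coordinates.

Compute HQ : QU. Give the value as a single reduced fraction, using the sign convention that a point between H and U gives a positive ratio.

Set Z = (0, 0), M = (1, 0), D = (0, 1), S = (-1, -2); any affine frame gives the same invariant.
1. H is where the line through Z parallel to DS meets line MS ⇒ H = (-1/2, -3/2)
2. X lies on line ZM with ZX:XM = 4:5 ⇒ X = (4/9, 0)
3. U is the midpoint of ZX ⇒ U = (2/9, 0)
4. Q is where the line through Z parallel to MH meets line HU ⇒ Q = (3/7, 3/7)
Q = H + t·(U−H) with t = 9/7, so HQ:QU = t:(1−t) = 9/7:-2/7

HQ:QU = -9/2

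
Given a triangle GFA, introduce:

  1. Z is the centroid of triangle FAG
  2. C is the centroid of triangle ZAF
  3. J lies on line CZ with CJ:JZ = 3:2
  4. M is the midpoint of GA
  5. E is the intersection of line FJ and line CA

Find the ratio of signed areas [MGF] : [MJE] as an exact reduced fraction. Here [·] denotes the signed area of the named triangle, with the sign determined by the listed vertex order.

Set G = (0, 0), F = (1, 0), A = (0, 1); any affine frame gives the same invariant.
1. Z is the centroid of triangle FAG ⇒ Z = (1/3, 1/3)
2. C is the centroid of triangle ZAF ⇒ C = (4/9, 4/9)
3. J lies on line CZ with CJ:JZ = 3:2 ⇒ J = (17/45, 17/45)
4. M is the midpoint of GA ⇒ M = (0, 1/2)
5. E is the intersection of line FJ and line CA ⇒ E = (11/18, 17/72)
2·[MGF] = 1/2, 2·[MJE] = -1/40
[MGF]:[MJE] = 1/2:-1/40 = -20

[MGF]:[MJE] = -20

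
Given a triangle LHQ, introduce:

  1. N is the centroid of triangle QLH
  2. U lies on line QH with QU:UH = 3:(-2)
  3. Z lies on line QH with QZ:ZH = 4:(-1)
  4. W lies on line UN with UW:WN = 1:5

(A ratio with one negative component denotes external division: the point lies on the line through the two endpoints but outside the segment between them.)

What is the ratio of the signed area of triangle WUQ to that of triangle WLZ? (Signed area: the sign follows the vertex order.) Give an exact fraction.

Set L = (0, 0), H = (1, 0), Q = (0, 1); any affine frame gives the same invariant.
1. N is the centroid of triangle QLH ⇒ N = (1/3, 1/3)
2. U lies on line QH with QU:UH = 3:(-2) ⇒ U = (3, -2)
3. Z lies on line QH with QZ:ZH = 4:(-1) ⇒ Z = (4/3, -1/3)
4. W lies on line UN with UW:WN = 1:5 ⇒ W = (23/9, -29/18)
2·[WUQ] = 1/6, 2·[WLZ] = -35/27
[WUQ]:[WLZ] = 1/6:-35/27 = -9/70

[WUQ]:[WLZ] = -9/70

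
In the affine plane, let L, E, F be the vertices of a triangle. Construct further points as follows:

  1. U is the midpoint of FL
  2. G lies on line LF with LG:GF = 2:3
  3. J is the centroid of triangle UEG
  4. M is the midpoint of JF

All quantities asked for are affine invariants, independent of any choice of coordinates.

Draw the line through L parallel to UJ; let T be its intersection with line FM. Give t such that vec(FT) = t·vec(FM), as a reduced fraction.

t = 4

Work in coordinates with L = (0, 0), E = (1, 0), F = (0, 1).
1. U is the midpoint of FL ⇒ U = (0, 1/2)
2. G lies on line LF with LG:GF = 2:3 ⇒ G = (0, 2/5)
3. J is the centroid of triangle UEG ⇒ J = (1/3, 3/10)
4. M is the midpoint of JF ⇒ M = (1/6, 13/20)
through L parallel to UJ: direction (1/3, -1/5); meets FM at T = (2/3, -2/5)
T = F + t·(M−F) with t = 4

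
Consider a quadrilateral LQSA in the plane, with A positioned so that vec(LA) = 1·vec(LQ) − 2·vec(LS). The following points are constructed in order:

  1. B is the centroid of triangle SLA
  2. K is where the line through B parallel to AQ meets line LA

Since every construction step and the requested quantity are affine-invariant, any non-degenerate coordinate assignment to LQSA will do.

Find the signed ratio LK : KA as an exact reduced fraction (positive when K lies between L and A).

LK:KA = 1/2

Set L = (0, 0), Q = (1, 0), S = (0, 1), A = (1, -2); any affine frame gives the same invariant.
1. B is the centroid of triangle SLA ⇒ B = (1/3, -1/3)
2. K is where the line through B parallel to AQ meets line LA ⇒ K = (1/3, -2/3)
K = L + t·(A−L) with t = 1/3, so LK:KA = t:(1−t) = 1/3:2/3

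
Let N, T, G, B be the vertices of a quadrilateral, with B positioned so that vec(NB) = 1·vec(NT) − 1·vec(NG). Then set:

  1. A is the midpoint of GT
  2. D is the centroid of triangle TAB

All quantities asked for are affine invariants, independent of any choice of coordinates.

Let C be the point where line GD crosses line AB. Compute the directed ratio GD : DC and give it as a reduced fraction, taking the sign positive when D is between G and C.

Work in coordinates with N = (0, 0), T = (1, 0), G = (0, 1), B = (1, -1).
1. A is the midpoint of GT ⇒ A = (1/2, 1/2)
2. D is the centroid of triangle TAB ⇒ D = (5/6, -1/6)
line GD meets AB at C = (5/8, 1/8)
D = G + t·(C−G) with t = 4/3, so GD:DC = 4/3:-1/3

GD:DC = -4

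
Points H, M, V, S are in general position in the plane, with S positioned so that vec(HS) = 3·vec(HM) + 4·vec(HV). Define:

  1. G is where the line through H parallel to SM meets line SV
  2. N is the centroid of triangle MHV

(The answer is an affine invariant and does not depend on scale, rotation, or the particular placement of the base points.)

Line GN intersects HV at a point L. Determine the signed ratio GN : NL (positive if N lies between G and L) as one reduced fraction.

Work in coordinates with H = (0, 0), M = (1, 0), V = (0, 1), S = (3, 4).
1. G is where the line through H parallel to SM meets line SV ⇒ G = (1, 2)
2. N is the centroid of triangle MHV ⇒ N = (1/3, 1/3)
line GN meets HV at L = (0, -1/2)
N = G + t·(L−G) with t = 2/3, so GN:NL = 2/3:1/3

GN:NL = 2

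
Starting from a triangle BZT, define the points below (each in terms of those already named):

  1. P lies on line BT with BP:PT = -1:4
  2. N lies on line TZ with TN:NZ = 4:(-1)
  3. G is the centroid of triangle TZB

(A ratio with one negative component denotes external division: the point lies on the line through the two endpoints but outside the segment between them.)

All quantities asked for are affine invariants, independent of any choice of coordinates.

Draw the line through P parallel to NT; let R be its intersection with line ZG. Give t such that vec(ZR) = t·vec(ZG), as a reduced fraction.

t = 4

Assign B = (0, 0), Z = (1, 0), T = (0, 1) — the answer is frame-independent, so this choice is without loss of generality.
1. P lies on line BT with BP:PT = -1:4 ⇒ P = (0, -1/3)
2. N lies on line TZ with TN:NZ = 4:(-1) ⇒ N = (4/3, -1/3)
3. G is the centroid of triangle TZB ⇒ G = (1/3, 1/3)
through P parallel to NT: direction (-4/3, 4/3); meets ZG at R = (-5/3, 4/3)
R = Z + t·(G−Z) with t = 4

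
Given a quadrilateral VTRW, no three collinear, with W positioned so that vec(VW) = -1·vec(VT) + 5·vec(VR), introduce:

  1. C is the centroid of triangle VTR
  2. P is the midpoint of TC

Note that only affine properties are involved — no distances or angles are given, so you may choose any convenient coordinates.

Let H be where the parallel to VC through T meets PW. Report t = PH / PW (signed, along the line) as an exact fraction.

Set V = (0, 0), T = (1, 0), R = (0, 1), W = (-1, 5); any affine frame gives the same invariant.
1. C is the centroid of triangle VTR ⇒ C = (1/3, 1/3)
2. P is the midpoint of TC ⇒ P = (2/3, 1/6)
through T parallel to VC: direction (1/3, 1/3); meets PW at H = (31/39, -8/39)
H = P + t·(W−P) with t = -1/13

t = -1/13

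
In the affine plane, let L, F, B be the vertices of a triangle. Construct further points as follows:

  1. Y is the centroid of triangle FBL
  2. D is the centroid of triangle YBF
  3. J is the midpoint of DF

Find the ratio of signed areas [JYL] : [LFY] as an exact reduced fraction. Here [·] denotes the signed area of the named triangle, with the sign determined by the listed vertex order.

Work in coordinates with L = (0, 0), F = (1, 0), B = (0, 1).
1. Y is the centroid of triangle FBL ⇒ Y = (1/3, 1/3)
2. D is the centroid of triangle YBF ⇒ D = (4/9, 4/9)
3. J is the midpoint of DF ⇒ J = (13/18, 2/9)
2·[JYL] = 1/6, 2·[LFY] = 1/3
[JYL]:[LFY] = 1/6:1/3 = 1/2

[JYL]:[LFY] = 1/2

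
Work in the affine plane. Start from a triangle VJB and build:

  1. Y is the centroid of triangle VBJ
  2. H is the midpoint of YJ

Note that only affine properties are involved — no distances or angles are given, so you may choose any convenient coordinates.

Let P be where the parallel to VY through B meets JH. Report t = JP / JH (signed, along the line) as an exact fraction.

Choose coordinates V = (0, 0), J = (1, 0), B = (0, 1).
1. Y is the centroid of triangle VBJ ⇒ Y = (1/3, 1/3)
2. H is the midpoint of YJ ⇒ H = (2/3, 1/6)
through B parallel to VY: direction (1/3, 1/3); meets JH at P = (-1/3, 2/3)
P = J + t·(H−J) with t = 4

t = 4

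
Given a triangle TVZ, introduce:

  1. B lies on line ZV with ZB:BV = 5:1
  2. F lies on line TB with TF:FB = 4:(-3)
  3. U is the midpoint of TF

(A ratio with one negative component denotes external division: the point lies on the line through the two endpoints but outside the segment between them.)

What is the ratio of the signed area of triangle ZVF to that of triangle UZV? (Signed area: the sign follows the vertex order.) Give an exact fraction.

[ZVF]:[UZV] = 3

Assign T = (0, 0), V = (1, 0), Z = (0, 1) — the answer is frame-independent, so this choice is without loss of generality.
1. B lies on line ZV with ZB:BV = 5:1 ⇒ B = (5/6, 1/6)
2. F lies on line TB with TF:FB = 4:(-3) ⇒ F = (10/3, 2/3)
3. U is the midpoint of TF ⇒ U = (5/3, 1/3)
2·[ZVF] = 3, 2·[UZV] = 1
[ZVF]:[UZV] = 3:1 = 3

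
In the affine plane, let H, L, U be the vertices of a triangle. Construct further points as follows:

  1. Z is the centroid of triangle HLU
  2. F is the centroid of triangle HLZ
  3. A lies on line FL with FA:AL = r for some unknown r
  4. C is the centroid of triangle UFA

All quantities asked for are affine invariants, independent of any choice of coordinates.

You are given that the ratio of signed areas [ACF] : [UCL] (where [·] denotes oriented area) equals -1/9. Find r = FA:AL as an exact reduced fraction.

r = -1/5

Assign H = (0, 0), L = (1, 0), U = (0, 1) — the answer is frame-independent, so this choice is without loss of generality.
1. Z is the centroid of triangle HLU ⇒ Z = (1/3, 1/3)
2. F is the centroid of triangle HLZ ⇒ F = (4/9, 1/9)
3. With FA:AL = r, write λ = r/(r+1) so A = F + λ·(L−F); A is affine-linear in λ
4. C is the centroid of triangle UFA ⇒ C is an affine combination of earlier points and hence also affine-linear in λ
Every point depending on A is an affine combination of A and λ-independent points, so each such coordinate is linear in λ; the λ² term in each signed area is a multiple of (L−F)×(L−F) = 0, so 2·[ACF] and 2·[UCL] are each linear in λ. Evaluating at λ=0 and λ=1:
  2·[ACF] = 4/27·λ,   2·[UCL] = -4/27·λ + 8/27
So [ACF]:[UCL] = (4/27·λ) / (-4/27·λ + 8/27). Setting this equal to -1/9:
  4/27·λ = -1/9·(-4/27·λ + 8/27)  ⇒  λ = -1/4
Then r = λ/(1−λ) = (-1/4)/(5/4) = -1/5. Check: with r = -1/5, A = (11/36, 5/36) and [ACF]:[UCL] = -1/9 as required.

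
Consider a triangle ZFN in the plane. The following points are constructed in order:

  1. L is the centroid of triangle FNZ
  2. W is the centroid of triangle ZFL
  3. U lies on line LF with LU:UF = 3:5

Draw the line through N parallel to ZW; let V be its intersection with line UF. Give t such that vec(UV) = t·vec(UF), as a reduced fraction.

t = -3

Work in coordinates with Z = (0, 0), F = (1, 0), N = (0, 1).
1. L is the centroid of triangle FNZ ⇒ L = (1/3, 1/3)
2. W is the centroid of triangle ZFL ⇒ W = (4/9, 1/9)
3. U lies on line LF with LU:UF = 3:5 ⇒ U = (7/12, 5/24)
through N parallel to ZW: direction (4/9, 1/9); meets UF at V = (-2/3, 5/6)
V = U + t·(F−U) with t = -3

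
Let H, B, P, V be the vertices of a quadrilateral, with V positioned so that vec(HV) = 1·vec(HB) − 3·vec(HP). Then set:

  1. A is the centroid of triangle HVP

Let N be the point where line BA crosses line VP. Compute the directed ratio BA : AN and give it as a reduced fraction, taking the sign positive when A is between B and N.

Assign H = (0, 0), B = (1, 0), P = (0, 1), V = (1, -3) — the answer is frame-independent, so this choice is without loss of generality.
1. A is the centroid of triangle HVP ⇒ A = (1/3, -2/3)
line BA meets VP at N = (2/5, -3/5)
A = B + t·(N−B) with t = 10/9, so BA:AN = 10/9:-1/9

BA:AN = -10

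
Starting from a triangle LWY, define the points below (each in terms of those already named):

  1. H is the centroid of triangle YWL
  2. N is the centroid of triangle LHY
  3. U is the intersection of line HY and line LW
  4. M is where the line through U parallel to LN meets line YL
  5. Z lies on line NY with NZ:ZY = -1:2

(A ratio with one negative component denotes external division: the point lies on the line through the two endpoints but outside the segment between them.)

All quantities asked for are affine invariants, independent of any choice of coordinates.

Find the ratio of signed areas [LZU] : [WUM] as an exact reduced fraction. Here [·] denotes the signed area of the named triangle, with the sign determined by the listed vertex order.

Work in coordinates with L = (0, 0), W = (1, 0), Y = (0, 1).
1. H is the centroid of triangle YWL ⇒ H = (1/3, 1/3)
2. N is the centroid of triangle LHY ⇒ N = (1/9, 4/9)
3. U is the intersection of line HY and line LW ⇒ U = (1/2, 0)
4. M is where the line through U parallel to LN meets line YL ⇒ M = (0, -2)
5. Z lies on line NY with NZ:ZY = -1:2 ⇒ Z = (2/9, -1/9)
2·[LZU] = 1/18, 2·[WUM] = 1
[LZU]:[WUM] = 1/18:1 = 1/18

[LZU]:[WUM] = 1/18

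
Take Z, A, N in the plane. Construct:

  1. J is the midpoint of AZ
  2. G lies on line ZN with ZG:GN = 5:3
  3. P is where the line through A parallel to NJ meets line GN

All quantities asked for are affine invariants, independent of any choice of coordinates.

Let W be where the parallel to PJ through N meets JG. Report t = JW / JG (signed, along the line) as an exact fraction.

Work in coordinates with Z = (0, 0), A = (1, 0), N = (0, 1).
1. J is the midpoint of AZ ⇒ J = (1/2, 0)
2. G lies on line ZN with ZG:GN = 5:3 ⇒ G = (0, 5/8)
3. P is where the line through A parallel to NJ meets line GN ⇒ P = (0, 2)
through N parallel to PJ: direction (1/2, -2); meets JG at W = (3/22, 5/11)
W = J + t·(G−J) with t = 8/11

t = 8/11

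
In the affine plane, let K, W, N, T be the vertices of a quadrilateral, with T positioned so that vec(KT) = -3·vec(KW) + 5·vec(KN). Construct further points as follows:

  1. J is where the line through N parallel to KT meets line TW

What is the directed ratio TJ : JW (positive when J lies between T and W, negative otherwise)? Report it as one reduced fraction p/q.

Choose coordinates K = (0, 0), W = (1, 0), N = (0, 1), T = (-3, 5).
1. J is where the line through N parallel to KT meets line TW ⇒ J = (-3/5, 2)
J = T + t·(W−T) with t = 3/5, so TJ:JW = t:(1−t) = 3/5:2/5

TJ:JW = 3/2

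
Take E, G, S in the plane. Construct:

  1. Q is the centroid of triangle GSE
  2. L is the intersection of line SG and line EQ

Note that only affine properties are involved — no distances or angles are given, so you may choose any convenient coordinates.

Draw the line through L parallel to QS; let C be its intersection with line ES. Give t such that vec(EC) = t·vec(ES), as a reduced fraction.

Choose coordinates E = (0, 0), G = (1, 0), S = (0, 1).
1. Q is the centroid of triangle GSE ⇒ Q = (1/3, 1/3)
2. L is the intersection of line SG and line EQ ⇒ L = (1/2, 1/2)
through L parallel to QS: direction (-1/3, 2/3); meets ES at C = (0, 3/2)
C = E + t·(S−E) with t = 3/2

t = 3/2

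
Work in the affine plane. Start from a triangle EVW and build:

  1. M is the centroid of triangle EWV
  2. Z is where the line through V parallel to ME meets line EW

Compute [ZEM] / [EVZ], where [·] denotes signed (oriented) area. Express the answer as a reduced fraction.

Work in coordinates with E = (0, 0), V = (1, 0), W = (0, 1).
1. M is the centroid of triangle EWV ⇒ M = (1/3, 1/3)
2. Z is where the line through V parallel to ME meets line EW ⇒ Z = (0, -1)
2·[ZEM] = -1/3, 2·[EVZ] = -1
[ZEM]:[EVZ] = -1/3:-1 = 1/3

[ZEM]:[EVZ] = 1/3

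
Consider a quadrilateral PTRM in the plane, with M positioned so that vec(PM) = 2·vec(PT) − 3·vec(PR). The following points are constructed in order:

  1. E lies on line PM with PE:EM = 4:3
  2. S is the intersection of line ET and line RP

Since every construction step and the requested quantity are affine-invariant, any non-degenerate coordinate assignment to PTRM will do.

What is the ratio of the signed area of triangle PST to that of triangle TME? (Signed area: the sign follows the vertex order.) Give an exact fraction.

[PST]:[TME] = 28/3

Set P = (0, 0), T = (1, 0), R = (0, 1), M = (2, -3); any affine frame gives the same invariant.
1. E lies on line PM with PE:EM = 4:3 ⇒ E = (8/7, -12/7)
2. S is the intersection of line ET and line RP ⇒ S = (0, 12)
2·[PST] = -12, 2·[TME] = -9/7
[PST]:[TME] = -12:-9/7 = 28/3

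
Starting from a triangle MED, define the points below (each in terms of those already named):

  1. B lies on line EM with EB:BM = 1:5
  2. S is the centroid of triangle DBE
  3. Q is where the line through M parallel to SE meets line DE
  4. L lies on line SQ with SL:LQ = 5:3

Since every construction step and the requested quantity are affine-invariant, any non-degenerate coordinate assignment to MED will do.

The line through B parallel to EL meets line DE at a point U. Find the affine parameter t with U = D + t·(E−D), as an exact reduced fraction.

Choose coordinates M = (0, 0), E = (1, 0), D = (0, 1).
1. B lies on line EM with EB:BM = 1:5 ⇒ B = (5/6, 0)
2. S is the centroid of triangle DBE ⇒ S = (11/18, 1/3)
3. Q is where the line through M parallel to SE meets line DE ⇒ Q = (7, -6)
4. L lies on line SQ with SL:LQ = 5:3 ⇒ L = (221/48, -29/8)
through B parallel to EL: direction (173/48, -29/8); meets DE at U = (-28, 29)
U = D + t·(E−D) with t = -28

t = -28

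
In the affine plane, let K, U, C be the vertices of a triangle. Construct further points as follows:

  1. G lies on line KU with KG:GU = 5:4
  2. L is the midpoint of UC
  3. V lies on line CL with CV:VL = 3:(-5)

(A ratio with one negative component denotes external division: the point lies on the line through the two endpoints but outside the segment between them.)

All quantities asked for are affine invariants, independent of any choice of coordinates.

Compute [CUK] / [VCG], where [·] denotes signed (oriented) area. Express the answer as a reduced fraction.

[CUK]:[VCG] = 3

Assign K = (0, 0), U = (1, 0), C = (0, 1) — the answer is frame-independent, so this choice is without loss of generality.
1. G lies on line KU with KG:GU = 5:4 ⇒ G = (5/9, 0)
2. L is the midpoint of UC ⇒ L = (1/2, 1/2)
3. V lies on line CL with CV:VL = 3:(-5) ⇒ V = (-3/4, 7/4)
2·[CUK] = -1, 2·[VCG] = -1/3
[CUK]:[VCG] = -1:-1/3 = 3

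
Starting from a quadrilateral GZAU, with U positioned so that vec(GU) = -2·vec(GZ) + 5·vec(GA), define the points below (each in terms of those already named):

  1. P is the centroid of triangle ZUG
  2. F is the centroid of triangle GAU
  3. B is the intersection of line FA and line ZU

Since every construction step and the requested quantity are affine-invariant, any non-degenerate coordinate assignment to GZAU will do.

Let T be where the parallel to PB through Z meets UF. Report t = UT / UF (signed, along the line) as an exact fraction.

Choose coordinates G = (0, 0), Z = (1, 0), A = (0, 1), U = (-2, 5).
1. P is the centroid of triangle ZUG ⇒ P = (-1/3, 5/3)
2. F is the centroid of triangle GAU ⇒ F = (-2/3, 2)
3. B is the intersection of line FA and line ZU ⇒ B = (4, -5)
through Z parallel to PB: direction (13/3, -20/3); meets UF at T = (-54/37, 140/37)
T = U + t·(F−U) with t = 15/37

t = 15/37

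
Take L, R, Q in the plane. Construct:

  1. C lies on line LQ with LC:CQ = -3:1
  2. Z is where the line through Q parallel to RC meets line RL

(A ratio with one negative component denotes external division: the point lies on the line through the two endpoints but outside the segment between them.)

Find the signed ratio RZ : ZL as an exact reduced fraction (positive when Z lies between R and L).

Choose coordinates L = (0, 0), R = (1, 0), Q = (0, 1).
1. C lies on line LQ with LC:CQ = -3:1 ⇒ C = (0, 3/2)
2. Z is where the line through Q parallel to RC meets line RL ⇒ Z = (2/3, 0)
Z = R + t·(L−R) with t = 1/3, so RZ:ZL = t:(1−t) = 1/3:2/3

RZ:ZL = 1/2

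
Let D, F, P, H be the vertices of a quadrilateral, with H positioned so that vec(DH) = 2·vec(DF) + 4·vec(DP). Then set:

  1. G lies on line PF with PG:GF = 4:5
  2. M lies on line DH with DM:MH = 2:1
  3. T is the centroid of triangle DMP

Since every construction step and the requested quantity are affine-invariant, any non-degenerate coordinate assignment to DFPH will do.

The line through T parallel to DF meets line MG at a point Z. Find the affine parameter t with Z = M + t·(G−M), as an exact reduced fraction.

Set D = (0, 0), F = (1, 0), P = (0, 1), H = (2, 4); any affine frame gives the same invariant.
1. G lies on line PF with PG:GF = 4:5 ⇒ G = (4/9, 5/9)
2. M lies on line DH with DM:MH = 2:1 ⇒ M = (4/3, 8/3)
3. T is the centroid of triangle DMP ⇒ T = (4/9, 11/9)
through T parallel to DF: direction (1, 0); meets MG at Z = (124/171, 11/9)
Z = M + t·(G−M) with t = 13/19

t = 13/19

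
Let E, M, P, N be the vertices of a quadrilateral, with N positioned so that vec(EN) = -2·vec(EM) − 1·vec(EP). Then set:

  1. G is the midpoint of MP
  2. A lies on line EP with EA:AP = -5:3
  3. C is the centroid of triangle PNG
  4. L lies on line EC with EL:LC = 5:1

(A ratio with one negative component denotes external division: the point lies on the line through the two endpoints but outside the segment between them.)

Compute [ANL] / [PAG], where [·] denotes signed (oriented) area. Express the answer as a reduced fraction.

[ANL]:[PAG] = -235/54

Assign E = (0, 0), M = (1, 0), P = (0, 1), N = (-2, -1) — the answer is frame-independent, so this choice is without loss of generality.
1. G is the midpoint of MP ⇒ G = (1/2, 1/2)
2. A lies on line EP with EA:AP = -5:3 ⇒ A = (0, 5/2)
3. C is the centroid of triangle PNG ⇒ C = (-1/2, 1/6)
4. L lies on line EC with EL:LC = 5:1 ⇒ L = (-5/12, 5/36)
2·[ANL] = 235/72, 2·[PAG] = -3/4
[ANL]:[PAG] = 235/72:-3/4 = -235/54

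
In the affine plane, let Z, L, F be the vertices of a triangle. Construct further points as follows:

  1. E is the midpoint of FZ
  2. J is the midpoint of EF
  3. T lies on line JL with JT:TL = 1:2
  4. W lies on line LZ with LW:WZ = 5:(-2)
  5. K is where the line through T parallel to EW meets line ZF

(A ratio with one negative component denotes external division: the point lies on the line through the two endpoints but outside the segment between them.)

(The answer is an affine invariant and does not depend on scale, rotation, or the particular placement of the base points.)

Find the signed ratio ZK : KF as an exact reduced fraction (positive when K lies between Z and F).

Assign Z = (0, 0), L = (1, 0), F = (0, 1) — the answer is frame-independent, so this choice is without loss of generality.
1. E is the midpoint of FZ ⇒ E = (0, 1/2)
2. J is the midpoint of EF ⇒ J = (0, 3/4)
3. T lies on line JL with JT:TL = 1:2 ⇒ T = (1/3, 1/2)
4. W lies on line LZ with LW:WZ = 5:(-2) ⇒ W = (-2/3, 0)
5. K is where the line through T parallel to EW meets line ZF ⇒ K = (0, 1/4)
K = Z + t·(F−Z) with t = 1/4, so ZK:KF = t:(1−t) = 1/4:3/4

ZK:KF = 1/3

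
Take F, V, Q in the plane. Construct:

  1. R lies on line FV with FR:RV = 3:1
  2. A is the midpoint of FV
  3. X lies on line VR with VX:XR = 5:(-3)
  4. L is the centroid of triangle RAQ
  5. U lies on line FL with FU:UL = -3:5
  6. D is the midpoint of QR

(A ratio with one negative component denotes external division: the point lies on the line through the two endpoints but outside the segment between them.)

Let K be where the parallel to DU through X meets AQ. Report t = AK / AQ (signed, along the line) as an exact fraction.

t = 1/12

Set F = (0, 0), V = (1, 0), Q = (0, 1); any affine frame gives the same invariant.
1. R lies on line FV with FR:RV = 3:1 ⇒ R = (3/4, 0)
2. A is the midpoint of FV ⇒ A = (1/2, 0)
3. X lies on line VR with VX:XR = 5:(-3) ⇒ X = (3/8, 0)
4. L is the centroid of triangle RAQ ⇒ L = (5/12, 1/3)
5. U lies on line FL with FU:UL = -3:5 ⇒ U = (-5/8, -1/2)
6. D is the midpoint of QR ⇒ D = (3/8, 1/2)
through X parallel to DU: direction (-1, -1); meets AQ at K = (11/24, 1/12)
K = A + t·(Q−A) with t = 1/12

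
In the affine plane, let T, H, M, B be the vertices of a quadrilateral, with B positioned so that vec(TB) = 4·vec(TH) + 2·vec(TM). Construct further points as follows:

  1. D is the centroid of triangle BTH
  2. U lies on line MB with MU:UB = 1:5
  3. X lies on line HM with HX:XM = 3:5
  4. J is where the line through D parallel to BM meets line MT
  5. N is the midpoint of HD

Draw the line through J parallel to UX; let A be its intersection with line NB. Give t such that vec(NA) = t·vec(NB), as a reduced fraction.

Choose coordinates T = (0, 0), H = (1, 0), M = (0, 1), B = (4, 2).
1. D is the centroid of triangle BTH ⇒ D = (5/3, 2/3)
2. U lies on line MB with MU:UB = 1:5 ⇒ U = (2/3, 7/6)
3. X lies on line HM with HX:XM = 3:5 ⇒ X = (5/8, 3/8)
4. J is where the line through D parallel to BM meets line MT ⇒ J = (0, 1/4)
5. N is the midpoint of HD ⇒ N = (4/3, 1/3)
through J parallel to UX: direction (-1/24, -19/24); meets NB at A = (-2/49, -103/196)
A = N + t·(B−N) with t = -101/196

t = -101/196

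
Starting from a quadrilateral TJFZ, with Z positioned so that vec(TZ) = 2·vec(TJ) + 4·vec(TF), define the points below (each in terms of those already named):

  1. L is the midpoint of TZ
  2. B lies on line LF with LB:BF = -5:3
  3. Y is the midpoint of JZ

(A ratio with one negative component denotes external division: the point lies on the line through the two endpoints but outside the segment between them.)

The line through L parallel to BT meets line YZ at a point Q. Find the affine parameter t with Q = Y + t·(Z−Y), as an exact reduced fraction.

Set T = (0, 0), J = (1, 0), F = (0, 1), Z = (2, 4); any affine frame gives the same invariant.
1. L is the midpoint of TZ ⇒ L = (1, 2)
2. B lies on line LF with LB:BF = -5:3 ⇒ B = (-3/2, -1/2)
3. Y is the midpoint of JZ ⇒ Y = (3/2, 2)
through L parallel to BT: direction (3/2, 1/2); meets YZ at Q = (17/11, 24/11)
Q = Y + t·(Z−Y) with t = 1/11

t = 1/11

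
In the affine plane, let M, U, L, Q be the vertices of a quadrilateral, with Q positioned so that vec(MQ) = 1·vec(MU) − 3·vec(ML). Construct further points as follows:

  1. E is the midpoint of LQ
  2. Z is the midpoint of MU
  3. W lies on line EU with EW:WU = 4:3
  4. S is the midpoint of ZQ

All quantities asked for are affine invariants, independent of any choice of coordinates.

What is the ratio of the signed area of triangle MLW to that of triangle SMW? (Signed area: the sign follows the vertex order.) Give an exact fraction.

Assign M = (0, 0), U = (1, 0), L = (0, 1), Q = (1, -3) — the answer is frame-independent, so this choice is without loss of generality.
1. E is the midpoint of LQ ⇒ E = (1/2, -1)
2. Z is the midpoint of MU ⇒ Z = (1/2, 0)
3. W lies on line EU with EW:WU = 4:3 ⇒ W = (11/14, -3/7)
4. S is the midpoint of ZQ ⇒ S = (3/4, -3/2)
2·[MLW] = -11/14, 2·[SMW] = -6/7
[MLW]:[SMW] = -11/14:-6/7 = 11/12

[MLW]:[SMW] = 11/12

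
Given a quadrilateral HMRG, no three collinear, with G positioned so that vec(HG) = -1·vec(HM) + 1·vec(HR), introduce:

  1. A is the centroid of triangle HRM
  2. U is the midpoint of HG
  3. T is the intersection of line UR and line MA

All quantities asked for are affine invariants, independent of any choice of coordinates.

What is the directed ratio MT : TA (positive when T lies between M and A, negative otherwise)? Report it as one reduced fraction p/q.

Assign H = (0, 0), M = (1, 0), R = (0, 1), G = (-1, 1) — the answer is frame-independent, so this choice is without loss of generality.
1. A is the centroid of triangle HRM ⇒ A = (1/3, 1/3)
2. U is the midpoint of HG ⇒ U = (-1/2, 1/2)
3. T is the intersection of line UR and line MA ⇒ T = (-1/3, 2/3)
T = M + t·(A−M) with t = 2, so MT:TA = t:(1−t) = 2:-1

MT:TA = -2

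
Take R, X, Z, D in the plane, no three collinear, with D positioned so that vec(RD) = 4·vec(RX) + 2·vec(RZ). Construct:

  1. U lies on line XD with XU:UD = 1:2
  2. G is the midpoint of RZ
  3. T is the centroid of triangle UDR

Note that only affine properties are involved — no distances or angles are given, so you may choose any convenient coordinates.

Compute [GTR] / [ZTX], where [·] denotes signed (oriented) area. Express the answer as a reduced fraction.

[GTR]:[ZTX] = 9/17

Choose coordinates R = (0, 0), X = (1, 0), Z = (0, 1), D = (4, 2).
1. U lies on line XD with XU:UD = 1:2 ⇒ U = (2, 2/3)
2. G is the midpoint of RZ ⇒ G = (0, 1/2)
3. T is the centroid of triangle UDR ⇒ T = (2, 8/9)
2·[GTR] = -1, 2·[ZTX] = -17/9
[GTR]:[ZTX] = -1:-17/9 = 9/17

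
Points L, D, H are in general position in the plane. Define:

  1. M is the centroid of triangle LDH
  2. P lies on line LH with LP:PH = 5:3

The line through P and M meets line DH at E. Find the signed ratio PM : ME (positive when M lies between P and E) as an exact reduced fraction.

PM:ME = 1/8

Choose coordinates L = (0, 0), D = (1, 0), H = (0, 1).
1. M is the centroid of triangle LDH ⇒ M = (1/3, 1/3)
2. P lies on line LH with LP:PH = 5:3 ⇒ P = (0, 5/8)
line PM meets DH at E = (3, -2)
M = P + t·(E−P) with t = 1/9, so PM:ME = 1/9:8/9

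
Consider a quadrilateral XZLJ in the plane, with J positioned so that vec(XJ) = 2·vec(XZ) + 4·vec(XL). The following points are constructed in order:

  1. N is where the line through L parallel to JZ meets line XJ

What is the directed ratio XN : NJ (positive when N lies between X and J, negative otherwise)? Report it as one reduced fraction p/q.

Assign X = (0, 0), Z = (1, 0), L = (0, 1), J = (2, 4) — the answer is frame-independent, so this choice is without loss of generality.
1. N is where the line through L parallel to JZ meets line XJ ⇒ N = (-1/2, -1)
N = X + t·(J−X) with t = -1/4, so XN:NJ = t:(1−t) = -1/4:5/4

XN:NJ = -1/5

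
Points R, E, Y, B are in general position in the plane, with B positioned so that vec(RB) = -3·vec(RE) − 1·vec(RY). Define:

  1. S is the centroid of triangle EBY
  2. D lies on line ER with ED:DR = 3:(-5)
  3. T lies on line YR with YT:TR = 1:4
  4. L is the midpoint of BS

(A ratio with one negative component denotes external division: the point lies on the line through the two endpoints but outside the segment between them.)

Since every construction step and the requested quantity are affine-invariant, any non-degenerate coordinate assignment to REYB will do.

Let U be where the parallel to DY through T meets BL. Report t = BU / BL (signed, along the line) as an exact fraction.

t = 90/29

Set R = (0, 0), E = (1, 0), Y = (0, 1), B = (-3, -1); any affine frame gives the same invariant.
1. S is the centroid of triangle EBY ⇒ S = (-2/3, 0)
2. D lies on line ER with ED:DR = 3:(-5) ⇒ D = (5/2, 0)
3. T lies on line YR with YT:TR = 1:4 ⇒ T = (0, 4/5)
4. L is the midpoint of BS ⇒ L = (-11/6, -1/2)
through T parallel to DY: direction (-5/2, 1); meets BL at U = (18/29, 16/29)
U = B + t·(L−B) with t = 90/29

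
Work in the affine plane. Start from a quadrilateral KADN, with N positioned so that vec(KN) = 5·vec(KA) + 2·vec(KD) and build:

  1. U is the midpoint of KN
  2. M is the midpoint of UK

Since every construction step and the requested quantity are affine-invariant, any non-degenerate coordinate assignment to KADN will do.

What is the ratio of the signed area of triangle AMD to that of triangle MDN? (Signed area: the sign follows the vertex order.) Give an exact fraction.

Assign K = (0, 0), A = (1, 0), D = (0, 1), N = (5, 2) — the answer is frame-independent, so this choice is without loss of generality.
1. U is the midpoint of KN ⇒ U = (5/2, 1)
2. M is the midpoint of UK ⇒ M = (5/4, 1/2)
2·[AMD] = 3/4, 2·[MDN] = -15/4
[AMD]:[MDN] = 3/4:-15/4 = -1/5

[AMD]:[MDN] = -1/5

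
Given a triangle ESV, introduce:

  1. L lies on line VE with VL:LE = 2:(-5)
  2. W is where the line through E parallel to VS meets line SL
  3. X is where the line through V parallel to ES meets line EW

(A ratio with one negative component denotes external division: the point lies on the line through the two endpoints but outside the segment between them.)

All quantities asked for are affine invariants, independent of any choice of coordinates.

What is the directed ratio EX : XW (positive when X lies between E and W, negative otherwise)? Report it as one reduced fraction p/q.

Work in coordinates with E = (0, 0), S = (1, 0), V = (0, 1).
1. L lies on line VE with VL:LE = 2:(-5) ⇒ L = (0, 5/3)
2. W is where the line through E parallel to VS meets line SL ⇒ W = (5/2, -5/2)
3. X is where the line through V parallel to ES meets line EW ⇒ X = (-1, 1)
X = E + t·(W−E) with t = -2/5, so EX:XW = t:(1−t) = -2/5:7/5

EX:XW = -2/7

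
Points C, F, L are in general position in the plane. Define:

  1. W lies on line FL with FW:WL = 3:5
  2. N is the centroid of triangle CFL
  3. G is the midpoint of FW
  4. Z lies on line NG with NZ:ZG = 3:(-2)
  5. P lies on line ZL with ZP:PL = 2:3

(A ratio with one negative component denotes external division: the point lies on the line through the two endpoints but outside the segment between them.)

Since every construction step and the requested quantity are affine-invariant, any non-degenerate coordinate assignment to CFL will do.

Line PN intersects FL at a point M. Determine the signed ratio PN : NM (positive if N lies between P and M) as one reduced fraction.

Assign C = (0, 0), F = (1, 0), L = (0, 1) — the answer is frame-independent, so this choice is without loss of generality.
1. W lies on line FL with FW:WL = 3:5 ⇒ W = (5/8, 3/8)
2. N is the centroid of triangle CFL ⇒ N = (1/3, 1/3)
3. G is the midpoint of FW ⇒ G = (13/16, 3/16)
4. Z lies on line NG with NZ:ZG = 3:(-2) ⇒ Z = (85/48, -5/48)
5. P lies on line ZL with ZP:PL = 2:3 ⇒ P = (17/16, 27/80)
line PN meets FL at M = (117/176, 59/176)
N = P + t·(M−P) with t = 11/6, so PN:NM = 11/6:-5/6

PN:NM = -11/5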